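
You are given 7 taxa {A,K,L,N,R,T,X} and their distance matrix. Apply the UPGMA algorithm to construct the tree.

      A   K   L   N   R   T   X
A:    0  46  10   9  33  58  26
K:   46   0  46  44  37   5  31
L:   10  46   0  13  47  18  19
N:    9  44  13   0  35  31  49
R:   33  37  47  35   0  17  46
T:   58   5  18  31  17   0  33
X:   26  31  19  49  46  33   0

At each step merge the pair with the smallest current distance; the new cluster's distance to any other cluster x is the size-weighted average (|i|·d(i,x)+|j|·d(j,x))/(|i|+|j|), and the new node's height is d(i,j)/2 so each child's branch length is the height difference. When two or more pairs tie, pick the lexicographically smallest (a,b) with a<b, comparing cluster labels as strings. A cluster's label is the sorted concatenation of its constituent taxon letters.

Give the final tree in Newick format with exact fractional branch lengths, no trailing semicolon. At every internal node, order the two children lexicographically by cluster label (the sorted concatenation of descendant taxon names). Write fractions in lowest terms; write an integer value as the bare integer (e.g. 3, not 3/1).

1. join K+T (d=5) ⇒ KT; edges |K|=5/2, |T|=5/2
  updated: d(A,KT)=52, d(KT,L)=32, d(KT,N)=75/2, d(KT,R)=27, d(KT,X)=32
2. join A+N (d=9) ⇒ AN; edges |A|=9/2, |N|=9/2
  updated: d(AN,KT)=179/4, d(AN,L)=23/2, d(AN,R)=34, d(AN,X)=75/2
3. join AN+L (d=23/2) ⇒ ALN; edges |AN|=5/4, |L|=23/4
  updated: d(ALN,KT)=81/2, d(ALN,R)=115/3, d(ALN,X)=94/3
4. join KT+R (d=27) ⇒ KRT; edges |KT|=11, |R|=27/2
  updated: d(ALN,KRT)=358/9, d(KRT,X)=110/3
5. join ALN+X (d=94/3) ⇒ ALNX; edges |ALN|=119/12, |X|=47/3
  updated: d(ALNX,KRT)=39
6. join ALNX+KRT (d=39) ⇒ AKLNRTX; edges |ALNX|=23/6, |KRT|=6
final tree: ((((A:9/2,N:9/2):5/4,L:23/4):119/12,X:47/3):23/6,((K:5/2,T:5/2):11,R:27/2):6)
total length: 971/12

((((A:9/2,N:9/2):5/4,L:23/4):119/12,X:47/3):23/6,((K:5/2,T:5/2):11,R:27/2):6)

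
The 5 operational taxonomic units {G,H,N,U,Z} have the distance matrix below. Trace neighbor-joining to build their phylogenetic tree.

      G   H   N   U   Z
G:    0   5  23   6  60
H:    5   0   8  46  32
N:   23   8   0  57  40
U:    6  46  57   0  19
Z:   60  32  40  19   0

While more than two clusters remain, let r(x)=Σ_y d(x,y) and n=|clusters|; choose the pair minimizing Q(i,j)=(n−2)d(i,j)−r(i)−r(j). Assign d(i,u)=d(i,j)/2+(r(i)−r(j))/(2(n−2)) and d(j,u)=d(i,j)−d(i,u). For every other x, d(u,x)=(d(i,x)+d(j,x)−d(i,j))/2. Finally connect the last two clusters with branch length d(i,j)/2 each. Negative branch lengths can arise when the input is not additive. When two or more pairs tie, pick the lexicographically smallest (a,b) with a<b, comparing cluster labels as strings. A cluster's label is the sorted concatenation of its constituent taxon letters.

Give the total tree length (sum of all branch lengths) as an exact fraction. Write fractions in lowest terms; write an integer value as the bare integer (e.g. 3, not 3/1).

iteration 1: select U,Z (d=19, Q=-222); attach at lengths (17/3, 40/3); label the merged cluster UZ
  updated: d(G,UZ)=47/2, d(H,UZ)=59/2, d(N,UZ)=39
iteration 2: select G,UZ (d=47/2, Q=-193/2); attach at lengths (13/8, 175/8); label the merged cluster GUZ
  updated: d(GUZ,H)=11/2, d(GUZ,N)=77/4
iteration 3: select GUZ,H (d=11/2, Q=-131/4); attach at lengths (67/8, -23/8); label the merged cluster GHUZ
  updated: d(GHUZ,N)=87/8
iteration 4: select GHUZ,N (d=87/8); attach at lengths (87/16, 87/16); label the merged cluster GHNUZ
final tree: (((G:13/8,(U:17/3,Z:40/3):175/8):67/8,H:-23/8):87/16,N:87/16)
total length: 471/8

471/8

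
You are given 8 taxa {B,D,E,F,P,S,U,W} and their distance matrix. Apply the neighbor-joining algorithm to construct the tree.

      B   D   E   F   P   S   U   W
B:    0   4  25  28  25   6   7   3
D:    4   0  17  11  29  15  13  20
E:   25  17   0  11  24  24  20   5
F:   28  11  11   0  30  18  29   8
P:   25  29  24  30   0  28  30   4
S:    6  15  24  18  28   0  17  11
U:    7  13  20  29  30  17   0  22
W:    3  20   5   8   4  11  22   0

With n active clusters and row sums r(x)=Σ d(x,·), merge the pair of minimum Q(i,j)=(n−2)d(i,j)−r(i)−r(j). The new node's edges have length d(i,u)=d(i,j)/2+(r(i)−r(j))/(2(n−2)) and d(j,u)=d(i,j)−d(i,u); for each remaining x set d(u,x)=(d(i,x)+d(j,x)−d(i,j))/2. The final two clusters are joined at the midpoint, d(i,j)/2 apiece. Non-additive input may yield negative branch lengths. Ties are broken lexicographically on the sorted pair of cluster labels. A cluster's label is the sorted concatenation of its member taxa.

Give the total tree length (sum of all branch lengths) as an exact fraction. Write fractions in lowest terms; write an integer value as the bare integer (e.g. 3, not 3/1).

iteration 1: select P,W (d=4, Q=-219); attach at lengths (121/12, -73/12); label the merged cluster PW
  updated: d(B,PW)=12, d(D,PW)=45/2, d(E,PW)=25/2, d(F,PW)=17, d(PW,S)=35/2, d(PW,U)=24
iteration 2: select E,F (d=11, Q=-337/2); attach at lengths (101/20, 119/20); label the merged cluster EF
  updated: d(B,EF)=21, d(D,EF)=17/2, d(EF,PW)=37/4, d(EF,S)=31/2, d(EF,U)=19
iteration 3: select EF,PW (d=37/4, Q=-243/2); attach at lengths (25/8, 49/8); label the merged cluster EFPW
  updated: d(B,EFPW)=95/8, d(D,EFPW)=87/8, d(EFPW,S)=95/8, d(EFPW,U)=135/8
iteration 4: select EFPW,S (d=95/8, Q=-263/4); attach at lengths (149/24, 17/3); label the merged cluster EFPSW
  updated: d(B,EFPSW)=3, d(D,EFPSW)=7, d(EFPSW,U)=11
iteration 5: select B,U (d=7, Q=-31); attach at lengths (-3/4, 31/4); label the merged cluster BU
  updated: d(BU,D)=5, d(BU,EFPSW)=7/2
iteration 6: select BU,D (d=5, Q=-31/2); attach at lengths (3/4, 17/4); label the merged cluster BDU
  updated: d(BDU,EFPSW)=11/4
iteration 7: select BDU,EFPSW (d=11/4); attach at lengths (11/8, 11/8); label the merged cluster BDEFPSUW
final tree: (((B:-3/4,U:31/4):3/4,D:17/4):11/8,(((E:101/20,F:119/20):25/8,(P:121/12,W:-73/12):49/8):149/24,S:17/3):11/8)
total length: 407/8

407/8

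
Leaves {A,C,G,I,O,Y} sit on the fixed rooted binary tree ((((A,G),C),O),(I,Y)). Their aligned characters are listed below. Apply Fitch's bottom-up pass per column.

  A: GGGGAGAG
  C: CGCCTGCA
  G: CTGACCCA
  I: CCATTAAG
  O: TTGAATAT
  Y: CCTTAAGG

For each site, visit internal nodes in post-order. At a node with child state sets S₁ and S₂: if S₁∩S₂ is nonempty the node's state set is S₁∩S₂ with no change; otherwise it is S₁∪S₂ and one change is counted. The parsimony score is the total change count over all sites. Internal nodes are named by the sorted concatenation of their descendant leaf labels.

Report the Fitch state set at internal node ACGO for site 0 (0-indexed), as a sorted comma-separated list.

C,T

AG@0: {G} ∪ {C} = {C,G} (union, +1)
ACG@0: {C,G} ∩ {C} = {C} (intersection, +0)
ACGO@0: {C} ∪ {T} = {C,T} (union, +1)
IY@0: {C} ∩ {C} = {C} (intersection, +0)
ACGIOY@0: {C,T} ∩ {C} = {C} (intersection, +0)
AG@1: {G} ∪ {T} = {G,T} (union, +1)
ACG@1: {G,T} ∩ {G} = {G} (intersection, +0)
ACGO@1: {G} ∪ {T} = {G,T} (union, +1)
IY@1: {C} ∩ {C} = {C} (intersection, +0)
ACGIOY@1: {G,T} ∪ {C} = {C,G,T} (union, +1)
AG@2: {G} ∩ {G} = {G} (intersection, +0)
ACG@2: {G} ∪ {C} = {C,G} (union, +1)
ACGO@2: {C,G} ∩ {G} = {G} (intersection, +0)
IY@2: {A} ∪ {T} = {A,T} (union, +1)
ACGIOY@2: {G} ∪ {A,T} = {A,G,T} (union, +1)
AG@3: {G} ∪ {A} = {A,G} (union, +1)
ACG@3: {A,G} ∪ {C} = {A,C,G} (union, +1)
ACGO@3: {A,C,G} ∩ {A} = {A} (intersection, +0)
IY@3: {T} ∩ {T} = {T} (intersection, +0)
ACGIOY@3: {A} ∪ {T} = {A,T} (union, +1)
AG@4: {A} ∪ {C} = {A,C} (union, +1)
ACG@4: {A,C} ∪ {T} = {A,C,T} (union, +1)
ACGO@4: {A,C,T} ∩ {A} = {A} (intersection, +0)
IY@4: {T} ∪ {A} = {A,T} (union, +1)
ACGIOY@4: {A} ∩ {A,T} = {A} (intersection, +0)
AG@5: {G} ∪ {C} = {C,G} (union, +1)
ACG@5: {C,G} ∩ {G} = {G} (intersection, +0)
ACGO@5: {G} ∪ {T} = {G,T} (union, +1)
IY@5: {A} ∩ {A} = {A} (intersection, +0)
ACGIOY@5: {G,T} ∪ {A} = {A,G,T} (union, +1)
AG@6: {A} ∪ {C} = {A,C} (union, +1)
ACG@6: {A,C} ∩ {C} = {C} (intersection, +0)
ACGO@6: {C} ∪ {A} = {A,C} (union, +1)
IY@6: {A} ∪ {G} = {A,G} (union, +1)
ACGIOY@6: {A,C} ∩ {A,G} = {A} (intersection, +0)
AG@7: {G} ∪ {A} = {A,G} (union, +1)
ACG@7: {A,G} ∩ {A} = {A} (intersection, +0)
ACGO@7: {A} ∪ {T} = {A,T} (union, +1)
IY@7: {G} ∩ {G} = {G} (intersection, +0)
ACGIOY@7: {A,T} ∪ {G} = {A,G,T} (union, +1)
per-site changes: [2, 3, 3, 3, 3, 3, 3, 3]; total = 23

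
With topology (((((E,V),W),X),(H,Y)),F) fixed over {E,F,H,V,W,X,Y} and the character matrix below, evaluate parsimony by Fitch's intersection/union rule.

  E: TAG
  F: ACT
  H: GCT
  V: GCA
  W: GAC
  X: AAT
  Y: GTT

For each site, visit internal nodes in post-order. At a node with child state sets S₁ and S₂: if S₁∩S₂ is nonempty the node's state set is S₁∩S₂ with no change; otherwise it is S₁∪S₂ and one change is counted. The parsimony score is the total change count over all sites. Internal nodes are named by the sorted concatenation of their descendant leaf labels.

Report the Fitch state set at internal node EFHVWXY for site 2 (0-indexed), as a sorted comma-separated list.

site 0, node EV: E={T} ∪ V={G} → {G,T} (+1)
site 0, node EVW: EV={G,T} ∩ W={G} → {G} (+0)
site 0, node EVWX: EVW={G} ∪ X={A} → {A,G} (+1)
site 0, node HY: H={G} ∩ Y={G} → {G} (+0)
site 0, node EHVWXY: EVWX={A,G} ∩ HY={G} → {G} (+0)
site 0, node EFHVWXY: EHVWXY={G} ∪ F={A} → {A,G} (+1)
site 1, node EV: E={A} ∪ V={C} → {A,C} (+1)
site 1, node EVW: EV={A,C} ∩ W={A} → {A} (+0)
site 1, node EVWX: EVW={A} ∩ X={A} → {A} (+0)
site 1, node HY: H={C} ∪ Y={T} → {C,T} (+1)
site 1, node EHVWXY: EVWX={A} ∪ HY={C,T} → {A,C,T} (+1)
site 1, node EFHVWXY: EHVWXY={A,C,T} ∩ F={C} → {C} (+0)
site 2, node EV: E={G} ∪ V={A} → {A,G} (+1)
site 2, node EVW: EV={A,G} ∪ W={C} → {A,C,G} (+1)
site 2, node EVWX: EVW={A,C,G} ∪ X={T} → {A,C,G,T} (+1)
site 2, node HY: H={T} ∩ Y={T} → {T} (+0)
site 2, node EHVWXY: EVWX={A,C,G,T} ∩ HY={T} → {T} (+0)
site 2, node EFHVWXY: EHVWXY={T} ∩ F={T} → {T} (+0)
per-site changes: [3, 3, 3]; total = 9

T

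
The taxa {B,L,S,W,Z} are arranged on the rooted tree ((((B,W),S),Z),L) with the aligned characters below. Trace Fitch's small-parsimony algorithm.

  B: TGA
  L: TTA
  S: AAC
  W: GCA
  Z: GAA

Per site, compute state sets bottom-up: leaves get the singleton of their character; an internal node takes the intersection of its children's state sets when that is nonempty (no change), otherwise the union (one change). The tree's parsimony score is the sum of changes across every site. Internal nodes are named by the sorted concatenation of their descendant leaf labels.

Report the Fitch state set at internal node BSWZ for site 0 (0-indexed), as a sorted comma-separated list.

G

BW@0: {T} ∪ {G} = {G,T} (union, +1)
BSW@0: {G,T} ∪ {A} = {A,G,T} (union, +1)
BSWZ@0: {A,G,T} ∩ {G} = {G} (intersection, +0)
BLSWZ@0: {G} ∪ {T} = {G,T} (union, +1)
BW@1: {G} ∪ {C} = {C,G} (union, +1)
BSW@1: {C,G} ∪ {A} = {A,C,G} (union, +1)
BSWZ@1: {A,C,G} ∩ {A} = {A} (intersection, +0)
BLSWZ@1: {A} ∪ {T} = {A,T} (union, +1)
BW@2: {A} ∩ {A} = {A} (intersection, +0)
BSW@2: {A} ∪ {C} = {A,C} (union, +1)
BSWZ@2: {A,C} ∩ {A} = {A} (intersection, +0)
BLSWZ@2: {A} ∩ {A} = {A} (intersection, +0)
per-site changes: [3, 3, 1]; total = 7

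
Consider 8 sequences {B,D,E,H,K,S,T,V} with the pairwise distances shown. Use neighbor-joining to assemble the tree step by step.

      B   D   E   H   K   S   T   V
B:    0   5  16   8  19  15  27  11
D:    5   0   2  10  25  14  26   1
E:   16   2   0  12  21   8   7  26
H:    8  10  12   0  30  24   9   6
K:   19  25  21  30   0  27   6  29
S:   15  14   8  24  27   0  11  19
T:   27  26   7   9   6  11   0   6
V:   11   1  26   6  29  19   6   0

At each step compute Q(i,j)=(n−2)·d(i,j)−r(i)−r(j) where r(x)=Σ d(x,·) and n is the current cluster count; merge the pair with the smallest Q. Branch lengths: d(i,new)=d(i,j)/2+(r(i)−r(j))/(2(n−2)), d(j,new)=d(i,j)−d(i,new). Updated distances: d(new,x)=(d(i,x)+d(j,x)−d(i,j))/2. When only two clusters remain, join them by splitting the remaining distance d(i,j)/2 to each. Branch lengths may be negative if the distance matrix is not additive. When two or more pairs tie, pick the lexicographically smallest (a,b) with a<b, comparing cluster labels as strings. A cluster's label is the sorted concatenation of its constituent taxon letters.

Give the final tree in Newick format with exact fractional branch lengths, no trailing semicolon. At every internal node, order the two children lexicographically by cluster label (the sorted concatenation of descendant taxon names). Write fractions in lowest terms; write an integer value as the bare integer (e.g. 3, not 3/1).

iteration 1: select K,T (d=6, Q=-213); attach at lengths (101/12, -29/12); label the merged cluster KT
  updated: d(B,KT)=20, d(D,KT)=45/2, d(E,KT)=11, d(H,KT)=33/2, d(KT,S)=16, d(KT,V)=29/2
iteration 2: select E,S (d=8, Q=-131); attach at lengths (19/10, 61/10); label the merged cluster ES
  updated: d(B,ES)=23/2, d(D,ES)=4, d(ES,H)=14, d(ES,KT)=19/2, d(ES,V)=37/2
iteration 3: select ES,KT (d=19/2, Q=-205/2); attach at lengths (25/16, 127/16); label the merged cluster EKST
  updated: d(B,EKST)=11, d(D,EKST)=17/2, d(EKST,H)=21/2, d(EKST,V)=47/4
iteration 4: select D,V (d=1, Q=-205/4); attach at lengths (-3/8, 11/8); label the merged cluster DV
  updated: d(B,DV)=15/2, d(DV,EKST)=77/8, d(DV,H)=15/2
iteration 5: select B,H (d=8, Q=-73/2); attach at lengths (33/8, 31/8); label the merged cluster BH
  updated: d(BH,DV)=7/2, d(BH,EKST)=27/4
iteration 6: select BH,DV (d=7/2, Q=-159/8); attach at lengths (5/16, 51/16); label the merged cluster BDHV
  updated: d(BDHV,EKST)=103/16
iteration 7: select BDHV,EKST (d=103/16); attach at lengths (103/32, 103/32); label the merged cluster BDEHKSTV
final tree: (((B:33/8,H:31/8):5/16,(D:-3/8,V:11/8):51/16):103/32,((E:19/10,S:61/10):25/16,(K:101/12,T:-29/12):127/16):103/32)
total length: 679/16

(((B:33/8,H:31/8):5/16,(D:-3/8,V:11/8):51/16):103/32,((E:19/10,S:61/10):25/16,(K:101/12,T:-29/12):127/16):103/32)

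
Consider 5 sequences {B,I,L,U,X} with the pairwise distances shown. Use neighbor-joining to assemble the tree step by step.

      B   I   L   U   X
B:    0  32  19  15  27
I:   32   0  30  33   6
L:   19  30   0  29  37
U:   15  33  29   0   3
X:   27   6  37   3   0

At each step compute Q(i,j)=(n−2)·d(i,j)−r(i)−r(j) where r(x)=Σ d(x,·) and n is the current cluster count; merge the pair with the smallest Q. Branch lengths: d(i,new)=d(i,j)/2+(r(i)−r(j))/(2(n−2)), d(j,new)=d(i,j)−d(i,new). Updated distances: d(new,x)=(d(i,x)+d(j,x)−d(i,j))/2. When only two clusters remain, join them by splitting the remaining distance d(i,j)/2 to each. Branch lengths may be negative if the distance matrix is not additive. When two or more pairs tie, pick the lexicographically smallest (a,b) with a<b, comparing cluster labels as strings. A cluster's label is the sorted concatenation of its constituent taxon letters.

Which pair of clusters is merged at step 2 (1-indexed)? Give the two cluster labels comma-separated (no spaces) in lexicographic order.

step 1: merge (I,X) at d=6, Q=-156; branch lengths I→23/3, X→-5/3; new cluster IX
  updated: d(B,IX)=53/2, d(IX,L)=61/2, d(IX,U)=15
step 2: merge (B,L) at d=19, Q=-101; branch lengths B→5, L→14; new cluster BL
  updated: d(BL,IX)=19, d(BL,U)=25/2
step 3: merge (BL,IX) at d=19, Q=-93/2; branch lengths BL→33/4, IX→43/4; new cluster BILX
  updated: d(BILX,U)=17/4
step 4: merge (BILX,U) at d=17/4; branch lengths BILX→17/8, U→17/8; new cluster BILUX
final tree: (((B:5,L:14):33/4,(I:23/3,X:-5/3):43/4):17/8,U:17/8)
total length: 193/4

B,L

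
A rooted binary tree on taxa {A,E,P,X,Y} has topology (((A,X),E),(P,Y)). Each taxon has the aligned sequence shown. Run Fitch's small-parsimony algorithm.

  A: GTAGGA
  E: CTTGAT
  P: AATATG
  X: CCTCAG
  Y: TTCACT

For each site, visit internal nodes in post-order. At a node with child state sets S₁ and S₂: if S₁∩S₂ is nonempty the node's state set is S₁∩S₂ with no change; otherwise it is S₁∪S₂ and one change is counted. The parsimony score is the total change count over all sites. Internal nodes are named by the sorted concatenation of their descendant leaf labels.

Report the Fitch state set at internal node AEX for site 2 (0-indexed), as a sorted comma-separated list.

T

site 0, node AX: A={G} ∪ X={C} → {C,G} (+1)
site 0, node AEX: AX={C,G} ∩ E={C} → {C} (+0)
site 0, node PY: P={A} ∪ Y={T} → {A,T} (+1)
site 0, node AEPXY: AEX={C} ∪ PY={A,T} → {A,C,T} (+1)
site 1, node AX: A={T} ∪ X={C} → {C,T} (+1)
site 1, node AEX: AX={C,T} ∩ E={T} → {T} (+0)
site 1, node PY: P={A} ∪ Y={T} → {A,T} (+1)
site 1, node AEPXY: AEX={T} ∩ PY={A,T} → {T} (+0)
site 2, node AX: A={A} ∪ X={T} → {A,T} (+1)
site 2, node AEX: AX={A,T} ∩ E={T} → {T} (+0)
site 2, node PY: P={T} ∪ Y={C} → {C,T} (+1)
site 2, node AEPXY: AEX={T} ∩ PY={C,T} → {T} (+0)
site 3, node AX: A={G} ∪ X={C} → {C,G} (+1)
site 3, node AEX: AX={C,G} ∩ E={G} → {G} (+0)
site 3, node PY: P={A} ∩ Y={A} → {A} (+0)
site 3, node AEPXY: AEX={G} ∪ PY={A} → {A,G} (+1)
site 4, node AX: A={G} ∪ X={A} → {A,G} (+1)
site 4, node AEX: AX={A,G} ∩ E={A} → {A} (+0)
site 4, node PY: P={T} ∪ Y={C} → {C,T} (+1)
site 4, node AEPXY: AEX={A} ∪ PY={C,T} → {A,C,T} (+1)
site 5, node AX: A={A} ∪ X={G} → {A,G} (+1)
site 5, node AEX: AX={A,G} ∪ E={T} → {A,G,T} (+1)
site 5, node PY: P={G} ∪ Y={T} → {G,T} (+1)
site 5, node AEPXY: AEX={A,G,T} ∩ PY={G,T} → {G,T} (+0)
per-site changes: [3, 2, 2, 2, 3, 3]; total = 15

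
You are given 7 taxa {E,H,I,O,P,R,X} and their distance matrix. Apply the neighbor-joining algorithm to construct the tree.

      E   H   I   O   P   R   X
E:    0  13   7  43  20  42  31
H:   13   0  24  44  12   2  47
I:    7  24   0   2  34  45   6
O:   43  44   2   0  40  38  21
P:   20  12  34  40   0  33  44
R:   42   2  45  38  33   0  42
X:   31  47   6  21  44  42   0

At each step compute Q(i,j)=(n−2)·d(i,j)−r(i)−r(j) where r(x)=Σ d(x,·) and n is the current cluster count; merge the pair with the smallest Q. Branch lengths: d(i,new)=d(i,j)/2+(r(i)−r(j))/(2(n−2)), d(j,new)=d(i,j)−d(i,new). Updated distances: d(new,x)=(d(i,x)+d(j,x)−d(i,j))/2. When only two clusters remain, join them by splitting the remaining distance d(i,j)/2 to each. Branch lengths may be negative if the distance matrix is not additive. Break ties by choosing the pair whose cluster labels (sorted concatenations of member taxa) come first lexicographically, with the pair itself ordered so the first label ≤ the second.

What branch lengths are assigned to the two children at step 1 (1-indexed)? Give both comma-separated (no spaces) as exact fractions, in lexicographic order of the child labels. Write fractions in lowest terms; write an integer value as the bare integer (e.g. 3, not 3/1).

step 1: merge (H,R) at d=2, Q=-334; branch lengths H→-5, R→7; new cluster HR
  updated: d(E,HR)=53/2, d(HR,I)=67/2, d(HR,O)=40, d(HR,P)=43/2, d(HR,X)=87/2
step 2: merge (HR,P) at d=43/2, Q=-477/2; branch lengths HR→183/16, P→161/16; new cluster HPR
  updated: d(E,HPR)=25/2, d(HPR,I)=23, d(HPR,O)=117/4, d(HPR,X)=33
step 3: merge (E,HPR) at d=25/2, Q=-615/4; branch lengths E→133/24, HPR→167/24; new cluster EHPR
  updated: d(EHPR,I)=35/4, d(EHPR,O)=239/8, d(EHPR,X)=103/4
step 4: merge (EHPR,X) at d=103/4, Q=-525/8; branch lengths EHPR→505/32, X→319/32; new cluster EHPRX
  updated: d(EHPRX,I)=-11/2, d(EHPRX,O)=201/16
step 5: merge (EHPRX,I) at d=-11/2, Q=-145/16; branch lengths EHPRX→81/32, I→-257/32; new cluster EHIPRX
  updated: d(EHIPRX,O)=321/32
step 6: merge (EHIPRX,O) at d=321/32; branch lengths EHIPRX→321/64, O→321/64; new cluster EHIOPRX
final tree: ((((E:133/24,((H:-5,R:7):183/16,P:161/16):167/24):505/32,X:319/32):81/32,I:-257/32):321/64,O:321/64)
total length: 2121/32

-5,7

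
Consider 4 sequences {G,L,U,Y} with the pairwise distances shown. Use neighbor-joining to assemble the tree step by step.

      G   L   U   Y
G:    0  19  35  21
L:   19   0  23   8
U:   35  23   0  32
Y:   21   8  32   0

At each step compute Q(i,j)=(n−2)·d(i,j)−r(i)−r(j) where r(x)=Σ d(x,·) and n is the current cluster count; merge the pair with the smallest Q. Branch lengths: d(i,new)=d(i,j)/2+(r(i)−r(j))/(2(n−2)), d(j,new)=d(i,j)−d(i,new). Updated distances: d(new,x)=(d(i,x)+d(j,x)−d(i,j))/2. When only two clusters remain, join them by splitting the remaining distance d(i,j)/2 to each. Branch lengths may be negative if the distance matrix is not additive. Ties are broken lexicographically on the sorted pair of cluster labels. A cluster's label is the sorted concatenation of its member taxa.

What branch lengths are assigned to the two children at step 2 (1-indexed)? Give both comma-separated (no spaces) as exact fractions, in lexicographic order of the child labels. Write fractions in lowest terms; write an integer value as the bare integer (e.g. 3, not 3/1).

9/4,5/4

1. join G+U (d=35, Q=-95) ⇒ GU; edges |G|=55/4, |U|=85/4
  updated: d(GU,L)=7/2, d(GU,Y)=9
2. join GU+L (d=7/2, Q=-41/2) ⇒ GLU; edges |GU|=9/4, |L|=5/4
  updated: d(GLU,Y)=27/4
3. join GLU+Y (d=27/4) ⇒ GLUY; edges |GLU|=27/8, |Y|=27/8
final tree: (((G:55/4,U:85/4):9/4,L:5/4):27/8,Y:27/8)
total length: 181/4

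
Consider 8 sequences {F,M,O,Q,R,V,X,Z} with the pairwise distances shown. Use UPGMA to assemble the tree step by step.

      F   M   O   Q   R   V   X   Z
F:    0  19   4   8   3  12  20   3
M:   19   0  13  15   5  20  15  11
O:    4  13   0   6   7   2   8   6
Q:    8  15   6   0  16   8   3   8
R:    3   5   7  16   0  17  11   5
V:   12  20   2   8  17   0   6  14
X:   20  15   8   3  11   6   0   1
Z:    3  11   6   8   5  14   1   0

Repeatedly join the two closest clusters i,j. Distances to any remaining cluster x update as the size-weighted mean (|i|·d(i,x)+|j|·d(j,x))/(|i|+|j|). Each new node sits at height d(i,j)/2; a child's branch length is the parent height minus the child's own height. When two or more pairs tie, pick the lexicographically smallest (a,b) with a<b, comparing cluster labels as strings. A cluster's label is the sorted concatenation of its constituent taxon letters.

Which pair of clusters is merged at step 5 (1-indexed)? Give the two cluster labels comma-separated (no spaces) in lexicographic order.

step 1: merge (X,Z) at d=1; branch lengths X→1/2, Z→1/2; new cluster XZ
  updated: d(F,XZ)=23/2, d(M,XZ)=13, d(O,XZ)=7, d(Q,XZ)=11/2, d(R,XZ)=8, d(V,XZ)=10
step 2: merge (O,V) at d=2; branch lengths O→1, V→1; new cluster OV
  updated: d(F,OV)=8, d(M,OV)=33/2, d(OV,Q)=7, d(OV,R)=12, d(OV,XZ)=17/2
step 3: merge (F,R) at d=3; branch lengths F→3/2, R→3/2; new cluster FR
  updated: d(FR,M)=12, d(FR,OV)=10, d(FR,Q)=12, d(FR,XZ)=39/4
step 4: merge (Q,XZ) at d=11/2; branch lengths Q→11/4, XZ→9/4; new cluster QXZ
  updated: d(FR,QXZ)=21/2, d(M,QXZ)=41/3, d(OV,QXZ)=8
step 5: merge (OV,QXZ) at d=8; branch lengths OV→3, QXZ→5/4; new cluster OQVXZ
  updated: d(FR,OQVXZ)=103/10, d(M,OQVXZ)=74/5
step 6: merge (FR,OQVXZ) at d=103/10; branch lengths FR→73/20, OQVXZ→23/20; new cluster FOQRVXZ
  updated: d(FOQRVXZ,M)=14
step 7: merge (FOQRVXZ,M) at d=14; branch lengths FOQRVXZ→37/20, M→7; new cluster FMOQRVXZ
final tree: (((F:3/2,R:3/2):73/20,((O:1,V:1):3,(Q:11/4,(X:1/2,Z:1/2):9/4):5/4):23/20):37/20,M:7)
total length: 289/10

OV,QXZ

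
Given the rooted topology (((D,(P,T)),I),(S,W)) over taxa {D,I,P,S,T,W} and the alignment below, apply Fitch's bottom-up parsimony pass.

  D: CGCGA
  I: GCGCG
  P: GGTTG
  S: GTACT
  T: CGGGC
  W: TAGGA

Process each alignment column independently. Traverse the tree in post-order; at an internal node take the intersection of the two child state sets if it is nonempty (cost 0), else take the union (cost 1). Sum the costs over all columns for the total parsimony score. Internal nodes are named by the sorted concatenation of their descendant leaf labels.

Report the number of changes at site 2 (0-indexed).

[col 0] PT: children P:{G}, T:{C} ∪→ {C,G}; cost 1
[col 0] DPT: children D:{C}, PT:{C,G} ∩→ {C}; cost 0
[col 0] DIPT: children DPT:{C}, I:{G} ∪→ {C,G}; cost 1
[col 0] SW: children S:{G}, W:{T} ∪→ {G,T}; cost 1
[col 0] DIPSTW: children DIPT:{C,G}, SW:{G,T} ∩→ {G}; cost 0
[col 1] PT: children P:{G}, T:{G} ∩→ {G}; cost 0
[col 1] DPT: children D:{G}, PT:{G} ∩→ {G}; cost 0
[col 1] DIPT: children DPT:{G}, I:{C} ∪→ {C,G}; cost 1
[col 1] SW: children S:{T}, W:{A} ∪→ {A,T}; cost 1
[col 1] DIPSTW: children DIPT:{C,G}, SW:{A,T} ∪→ {A,C,G,T}; cost 1
[col 2] PT: children P:{T}, T:{G} ∪→ {G,T}; cost 1
[col 2] DPT: children D:{C}, PT:{G,T} ∪→ {C,G,T}; cost 1
[col 2] DIPT: children DPT:{C,G,T}, I:{G} ∩→ {G}; cost 0
[col 2] SW: children S:{A}, W:{G} ∪→ {A,G}; cost 1
[col 2] DIPSTW: children DIPT:{G}, SW:{A,G} ∩→ {G}; cost 0
[col 3] PT: children P:{T}, T:{G} ∪→ {G,T}; cost 1
[col 3] DPT: children D:{G}, PT:{G,T} ∩→ {G}; cost 0
[col 3] DIPT: children DPT:{G}, I:{C} ∪→ {C,G}; cost 1
[col 3] SW: children S:{C}, W:{G} ∪→ {C,G}; cost 1
[col 3] DIPSTW: children DIPT:{C,G}, SW:{C,G} ∩→ {C,G}; cost 0
[col 4] PT: children P:{G}, T:{C} ∪→ {C,G}; cost 1
[col 4] DPT: children D:{A}, PT:{C,G} ∪→ {A,C,G}; cost 1
[col 4] DIPT: children DPT:{A,C,G}, I:{G} ∩→ {G}; cost 0
[col 4] SW: children S:{T}, W:{A} ∪→ {A,T}; cost 1
[col 4] DIPSTW: children DIPT:{G}, SW:{A,T} ∪→ {A,G,T}; cost 1
per-site changes: [3, 3, 3, 3, 4]; total = 16

3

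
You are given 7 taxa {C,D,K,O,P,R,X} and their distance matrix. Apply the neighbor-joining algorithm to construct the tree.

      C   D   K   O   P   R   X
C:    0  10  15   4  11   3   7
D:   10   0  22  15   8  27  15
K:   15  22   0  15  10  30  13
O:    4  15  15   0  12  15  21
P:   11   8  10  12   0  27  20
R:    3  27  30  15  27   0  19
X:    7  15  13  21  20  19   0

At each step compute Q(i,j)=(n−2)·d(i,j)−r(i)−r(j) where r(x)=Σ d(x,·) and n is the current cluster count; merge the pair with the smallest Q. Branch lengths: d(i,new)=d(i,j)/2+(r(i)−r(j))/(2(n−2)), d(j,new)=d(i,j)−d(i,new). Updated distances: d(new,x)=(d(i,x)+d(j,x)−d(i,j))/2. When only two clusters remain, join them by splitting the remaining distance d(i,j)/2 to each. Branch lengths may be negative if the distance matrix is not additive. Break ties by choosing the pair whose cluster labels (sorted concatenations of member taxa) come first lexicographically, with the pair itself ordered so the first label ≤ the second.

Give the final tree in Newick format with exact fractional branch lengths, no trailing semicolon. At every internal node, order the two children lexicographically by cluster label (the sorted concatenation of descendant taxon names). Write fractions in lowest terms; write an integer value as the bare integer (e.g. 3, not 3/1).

(((((C:-28/5,R:43/5):9/2,O:7/2):31/8,(D:43/8,P:21/8):7/2):11/4,K:105/16):103/32,X:103/32)

iteration 1: select C,R (d=3, Q=-156); attach at lengths (-28/5, 43/5); label the merged cluster CR
  updated: d(CR,D)=17, d(CR,K)=21, d(CR,O)=8, d(CR,P)=35/2, d(CR,X)=23/2
iteration 2: select CR,O (d=8, Q=-114); attach at lengths (9/2, 7/2); label the merged cluster COR
  updated: d(COR,D)=12, d(COR,K)=14, d(COR,P)=43/4, d(COR,X)=49/4
iteration 3: select D,P (d=8, Q=-327/4); attach at lengths (43/8, 21/8); label the merged cluster DP
  updated: d(COR,DP)=59/8, d(DP,K)=12, d(DP,X)=27/2
iteration 4: select COR,DP (d=59/8, Q=-207/4); attach at lengths (31/8, 7/2); label the merged cluster CDOPR
  updated: d(CDOPR,K)=149/16, d(CDOPR,X)=147/16
iteration 5: select CDOPR,K (d=149/16, Q=-63/2); attach at lengths (11/4, 105/16); label the merged cluster CDKOPR
  updated: d(CDKOPR,X)=103/16
iteration 6: select CDKOPR,X (d=103/16); attach at lengths (103/32, 103/32); label the merged cluster CDKOPRX
final tree: (((((C:-28/5,R:43/5):9/2,O:7/2):31/8,(D:43/8,P:21/8):7/2):11/4,K:105/16):103/32,X:103/32)
total length: 337/8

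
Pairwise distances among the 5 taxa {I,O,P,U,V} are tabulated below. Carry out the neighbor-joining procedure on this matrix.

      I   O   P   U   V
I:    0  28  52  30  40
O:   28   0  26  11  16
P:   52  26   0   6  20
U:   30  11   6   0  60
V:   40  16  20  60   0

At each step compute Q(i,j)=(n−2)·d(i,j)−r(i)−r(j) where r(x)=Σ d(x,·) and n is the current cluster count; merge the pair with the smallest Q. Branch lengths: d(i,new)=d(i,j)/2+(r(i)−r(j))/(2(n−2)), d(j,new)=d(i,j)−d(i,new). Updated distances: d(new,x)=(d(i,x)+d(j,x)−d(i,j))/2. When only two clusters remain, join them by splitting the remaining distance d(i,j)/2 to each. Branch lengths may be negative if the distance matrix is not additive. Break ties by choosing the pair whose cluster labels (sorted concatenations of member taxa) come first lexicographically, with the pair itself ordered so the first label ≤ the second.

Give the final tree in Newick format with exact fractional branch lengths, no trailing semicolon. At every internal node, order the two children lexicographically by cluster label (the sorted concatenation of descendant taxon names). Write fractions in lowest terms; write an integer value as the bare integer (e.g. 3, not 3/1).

step 1: merge (P,U) at d=6, Q=-193; branch lengths P→5/2, U→7/2; new cluster PU
  updated: d(I,PU)=38, d(O,PU)=31/2, d(PU,V)=37
step 2: merge (I,PU) at d=38, Q=-241/2; branch lengths I→183/8, PU→121/8; new cluster IPU
  updated: d(IPU,O)=11/4, d(IPU,V)=39/2
step 3: merge (IPU,O) at d=11/4, Q=-153/4; branch lengths IPU→25/8, O→-3/8; new cluster IOPU
  updated: d(IOPU,V)=131/8
step 4: merge (IOPU,V) at d=131/8; branch lengths IOPU→131/16, V→131/16; new cluster IOPUV
final tree: (((I:183/8,(P:5/2,U:7/2):121/8):25/8,O:-3/8):131/16,V:131/16)
total length: 505/8

(((I:183/8,(P:5/2,U:7/2):121/8):25/8,O:-3/8):131/16,V:131/16)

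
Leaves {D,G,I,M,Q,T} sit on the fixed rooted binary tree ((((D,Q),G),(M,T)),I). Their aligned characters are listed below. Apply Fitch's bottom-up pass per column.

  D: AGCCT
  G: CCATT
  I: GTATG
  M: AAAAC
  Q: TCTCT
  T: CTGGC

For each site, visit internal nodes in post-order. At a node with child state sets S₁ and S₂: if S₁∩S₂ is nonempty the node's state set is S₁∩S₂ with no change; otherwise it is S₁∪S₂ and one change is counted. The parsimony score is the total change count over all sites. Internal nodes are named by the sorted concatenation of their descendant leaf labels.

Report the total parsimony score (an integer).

[col 0] DQ: children D:{A}, Q:{T} ∪→ {A,T}; cost 1
[col 0] DGQ: children DQ:{A,T}, G:{C} ∪→ {A,C,T}; cost 1
[col 0] MT: children M:{A}, T:{C} ∪→ {A,C}; cost 1
[col 0] DGMQT: children DGQ:{A,C,T}, MT:{A,C} ∩→ {A,C}; cost 0
[col 0] DGIMQT: children DGMQT:{A,C}, I:{G} ∪→ {A,C,G}; cost 1
[col 1] DQ: children D:{G}, Q:{C} ∪→ {C,G}; cost 1
[col 1] DGQ: children DQ:{C,G}, G:{C} ∩→ {C}; cost 0
[col 1] MT: children M:{A}, T:{T} ∪→ {A,T}; cost 1
[col 1] DGMQT: children DGQ:{C}, MT:{A,T} ∪→ {A,C,T}; cost 1
[col 1] DGIMQT: children DGMQT:{A,C,T}, I:{T} ∩→ {T}; cost 0
[col 2] DQ: children D:{C}, Q:{T} ∪→ {C,T}; cost 1
[col 2] DGQ: children DQ:{C,T}, G:{A} ∪→ {A,C,T}; cost 1
[col 2] MT: children M:{A}, T:{G} ∪→ {A,G}; cost 1
[col 2] DGMQT: children DGQ:{A,C,T}, MT:{A,G} ∩→ {A}; cost 0
[col 2] DGIMQT: children DGMQT:{A}, I:{A} ∩→ {A}; cost 0
[col 3] DQ: children D:{C}, Q:{C} ∩→ {C}; cost 0
[col 3] DGQ: children DQ:{C}, G:{T} ∪→ {C,T}; cost 1
[col 3] MT: children M:{A}, T:{G} ∪→ {A,G}; cost 1
[col 3] DGMQT: children DGQ:{C,T}, MT:{A,G} ∪→ {A,C,G,T}; cost 1
[col 3] DGIMQT: children DGMQT:{A,C,G,T}, I:{T} ∩→ {T}; cost 0
[col 4] DQ: children D:{T}, Q:{T} ∩→ {T}; cost 0
[col 4] DGQ: children DQ:{T}, G:{T} ∩→ {T}; cost 0
[col 4] MT: children M:{C}, T:{C} ∩→ {C}; cost 0
[col 4] DGMQT: children DGQ:{T}, MT:{C} ∪→ {C,T}; cost 1
[col 4] DGIMQT: children DGMQT:{C,T}, I:{G} ∪→ {C,G,T}; cost 1
per-site changes: [4, 3, 3, 3, 2]; total = 15

15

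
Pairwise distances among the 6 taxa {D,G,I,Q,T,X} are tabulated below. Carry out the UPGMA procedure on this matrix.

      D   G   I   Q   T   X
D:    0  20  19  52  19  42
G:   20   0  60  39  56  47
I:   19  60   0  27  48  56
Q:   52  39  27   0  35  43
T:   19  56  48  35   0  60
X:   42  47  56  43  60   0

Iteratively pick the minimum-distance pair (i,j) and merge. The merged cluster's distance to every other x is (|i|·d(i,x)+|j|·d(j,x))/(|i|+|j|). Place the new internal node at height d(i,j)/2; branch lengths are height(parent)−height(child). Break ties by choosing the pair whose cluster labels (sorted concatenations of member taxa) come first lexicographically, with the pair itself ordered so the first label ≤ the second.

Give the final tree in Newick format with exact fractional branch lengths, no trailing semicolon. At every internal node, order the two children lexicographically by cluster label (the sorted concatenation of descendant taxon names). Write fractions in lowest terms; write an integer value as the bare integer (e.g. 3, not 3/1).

(((((D:19/2,I:19/2):29/4,T:67/4):9/4,Q:19):23/8,G:175/8):117/40,X:124/5)

step 1: merge (D,I) at d=19; branch lengths D→19/2, I→19/2; new cluster DI
  updated: d(DI,G)=40, d(DI,Q)=79/2, d(DI,T)=67/2, d(DI,X)=49
step 2: merge (DI,T) at d=67/2; branch lengths DI→29/4, T→67/4; new cluster DIT
  updated: d(DIT,G)=136/3, d(DIT,Q)=38, d(DIT,X)=158/3
step 3: merge (DIT,Q) at d=38; branch lengths DIT→9/4, Q→19; new cluster DIQT
  updated: d(DIQT,G)=175/4, d(DIQT,X)=201/4
step 4: merge (DIQT,G) at d=175/4; branch lengths DIQT→23/8, G→175/8; new cluster DGIQT
  updated: d(DGIQT,X)=248/5
step 5: merge (DGIQT,X) at d=248/5; branch lengths DGIQT→117/40, X→124/5; new cluster DGIQTX
final tree: (((((D:19/2,I:19/2):29/4,T:67/4):9/4,Q:19):23/8,G:175/8):117/40,X:124/5)
total length: 4669/40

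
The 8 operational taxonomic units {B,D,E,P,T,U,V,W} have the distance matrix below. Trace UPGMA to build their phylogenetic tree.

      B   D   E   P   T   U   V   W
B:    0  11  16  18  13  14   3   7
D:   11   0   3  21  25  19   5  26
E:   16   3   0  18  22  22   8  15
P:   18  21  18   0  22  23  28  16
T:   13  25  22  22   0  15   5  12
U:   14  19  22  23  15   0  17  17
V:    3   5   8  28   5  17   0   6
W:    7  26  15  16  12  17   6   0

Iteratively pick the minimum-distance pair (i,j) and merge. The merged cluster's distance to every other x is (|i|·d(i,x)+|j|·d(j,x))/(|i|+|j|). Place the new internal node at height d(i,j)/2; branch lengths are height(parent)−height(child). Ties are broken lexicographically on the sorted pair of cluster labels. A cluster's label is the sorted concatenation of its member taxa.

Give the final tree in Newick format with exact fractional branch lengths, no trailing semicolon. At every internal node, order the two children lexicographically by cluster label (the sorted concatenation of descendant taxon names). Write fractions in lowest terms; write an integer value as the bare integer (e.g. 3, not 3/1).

((((((B:3/2,V:3/2):7/4,W:13/4):7/4,T:5):23/8,U:63/8):23/40,(D:3/2,E:3/2):139/20):277/140,P:73/7)

iteration 1: select B,V (d=3); attach at lengths (3/2, 3/2); label the merged cluster BV
  updated: d(BV,D)=8, d(BV,E)=12, d(BV,P)=23, d(BV,T)=9, d(BV,U)=31/2, d(BV,W)=13/2
iteration 2: select D,E (d=3); attach at lengths (3/2, 3/2); label the merged cluster DE
  updated: d(BV,DE)=10, d(DE,P)=39/2, d(DE,T)=47/2, d(DE,U)=41/2, d(DE,W)=41/2
iteration 3: select BV,W (d=13/2); attach at lengths (7/4, 13/4); label the merged cluster BVW
  updated: d(BVW,DE)=27/2, d(BVW,P)=62/3, d(BVW,T)=10, d(BVW,U)=16
iteration 4: select BVW,T (d=10); attach at lengths (7/4, 5); label the merged cluster BTVW
  updated: d(BTVW,DE)=16, d(BTVW,P)=21, d(BTVW,U)=63/4
iteration 5: select BTVW,U (d=63/4); attach at lengths (23/8, 63/8); label the merged cluster BTUVW
  updated: d(BTUVW,DE)=169/10, d(BTUVW,P)=107/5
iteration 6: select BTUVW,DE (d=169/10); attach at lengths (23/40, 139/20); label the merged cluster BDETUVW
  updated: d(BDETUVW,P)=146/7
iteration 7: select BDETUVW,P (d=146/7); attach at lengths (277/140, 73/7); label the merged cluster BDEPTUVW
final tree: ((((((B:3/2,V:3/2):7/4,W:13/4):7/4,T:5):23/8,U:63/8):23/40,(D:3/2,E:3/2):139/20):277/140,P:73/7)
total length: 13561/280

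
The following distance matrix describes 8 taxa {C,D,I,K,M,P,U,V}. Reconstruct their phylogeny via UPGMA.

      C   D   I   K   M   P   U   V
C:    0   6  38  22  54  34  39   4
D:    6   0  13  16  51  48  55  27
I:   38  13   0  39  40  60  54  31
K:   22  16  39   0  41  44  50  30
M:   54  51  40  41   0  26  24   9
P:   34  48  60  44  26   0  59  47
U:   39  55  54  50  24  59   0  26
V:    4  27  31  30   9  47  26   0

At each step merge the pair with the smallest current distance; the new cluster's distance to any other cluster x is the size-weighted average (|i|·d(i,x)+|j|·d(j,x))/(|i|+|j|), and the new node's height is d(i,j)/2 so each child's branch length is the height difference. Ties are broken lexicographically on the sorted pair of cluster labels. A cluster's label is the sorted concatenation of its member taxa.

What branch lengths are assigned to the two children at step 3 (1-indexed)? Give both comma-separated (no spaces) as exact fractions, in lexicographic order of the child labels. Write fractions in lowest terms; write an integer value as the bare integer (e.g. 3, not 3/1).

iteration 1: select C,V (d=4); attach at lengths (2, 2); label the merged cluster CV
  updated: d(CV,D)=33/2, d(CV,I)=69/2, d(CV,K)=26, d(CV,M)=63/2, d(CV,P)=81/2, d(CV,U)=65/2
iteration 2: select D,I (d=13); attach at lengths (13/2, 13/2); label the merged cluster DI
  updated: d(CV,DI)=51/2, d(DI,K)=55/2, d(DI,M)=91/2, d(DI,P)=54, d(DI,U)=109/2
iteration 3: select M,U (d=24); attach at lengths (12, 12); label the merged cluster MU
  updated: d(CV,MU)=32, d(DI,MU)=50, d(K,MU)=91/2, d(MU,P)=85/2
iteration 4: select CV,DI (d=51/2); attach at lengths (43/4, 25/4); label the merged cluster CDIV
  updated: d(CDIV,K)=107/4, d(CDIV,MU)=41, d(CDIV,P)=189/4
iteration 5: select CDIV,K (d=107/4); attach at lengths (5/8, 107/8); label the merged cluster CDIKV
  updated: d(CDIKV,MU)=419/10, d(CDIKV,P)=233/5
iteration 6: select CDIKV,MU (d=419/10); attach at lengths (303/40, 179/20); label the merged cluster CDIKMUV
  updated: d(CDIKMUV,P)=318/7
iteration 7: select CDIKMUV,P (d=318/7); attach at lengths (247/140, 159/7); label the merged cluster CDIKMPUV
final tree: (((((C:2,V:2):43/4,(D:13/2,I:13/2):25/4):5/8,K:107/8):303/40,(M:12,U:12):179/20):247/140,P:159/7)
total length: 31641/280

12,12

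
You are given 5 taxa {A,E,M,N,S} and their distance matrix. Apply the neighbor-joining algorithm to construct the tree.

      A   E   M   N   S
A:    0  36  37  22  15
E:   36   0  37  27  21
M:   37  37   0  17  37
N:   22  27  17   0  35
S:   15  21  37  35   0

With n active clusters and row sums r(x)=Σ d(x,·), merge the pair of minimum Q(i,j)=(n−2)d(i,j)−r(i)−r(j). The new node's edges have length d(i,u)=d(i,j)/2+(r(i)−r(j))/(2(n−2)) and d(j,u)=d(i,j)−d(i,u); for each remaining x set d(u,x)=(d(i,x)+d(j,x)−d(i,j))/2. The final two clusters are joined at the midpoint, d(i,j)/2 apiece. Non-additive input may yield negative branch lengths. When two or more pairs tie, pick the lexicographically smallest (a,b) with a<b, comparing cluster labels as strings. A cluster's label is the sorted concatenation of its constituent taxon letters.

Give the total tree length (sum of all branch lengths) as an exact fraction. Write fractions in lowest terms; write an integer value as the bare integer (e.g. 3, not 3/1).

501/8

iteration 1: select M,N (d=17, Q=-178); attach at lengths (13, 4); label the merged cluster MN
  updated: d(A,MN)=21, d(E,MN)=47/2, d(MN,S)=55/2
iteration 2: select A,S (d=15, Q=-211/2); attach at lengths (77/8, 43/8); label the merged cluster AS
  updated: d(AS,E)=21, d(AS,MN)=67/4
iteration 3: select AS,E (d=21, Q=-245/4); attach at lengths (57/8, 111/8); label the merged cluster AES
  updated: d(AES,MN)=77/8
iteration 4: select AES,MN (d=77/8); attach at lengths (77/16, 77/16); label the merged cluster AEMNS
final tree: (((A:77/8,S:43/8):57/8,E:111/8):77/16,(M:13,N:4):77/16)
total length: 501/8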